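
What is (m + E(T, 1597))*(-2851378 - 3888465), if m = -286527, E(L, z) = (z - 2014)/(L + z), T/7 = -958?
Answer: 3288742396091306/1703 ≈ 1.9311e+12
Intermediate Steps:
T = -6706 (T = 7*(-958) = -6706)
E(L, z) = (-2014 + z)/(L + z)
(m + E(T, 1597))*(-2851378 - 3888465) = (-286527 + (-2014 + 1597)/(-6706 + 1597))*(-2851378 - 3888465) = (-286527 - 417/(-5109))*(-6739843) = (-286527 - 1/5109*(-417))*(-6739843) = (-286527 + 139/1703)*(-6739843) = -487955342/1703*(-6739843) = 3288742396091306/1703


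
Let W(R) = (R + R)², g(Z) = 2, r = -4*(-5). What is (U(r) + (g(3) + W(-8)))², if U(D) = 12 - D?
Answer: 62500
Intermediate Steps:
r = 20
W(R) = 4*R² (W(R) = (2*R)² = 4*R²)
(U(r) + (g(3) + W(-8)))² = ((12 - 1*20) + (2 + 4*(-8)²))² = ((12 - 20) + (2 + 4*64))² = (-8 + (2 + 256))² = (-8 + 258)² = 250² = 62500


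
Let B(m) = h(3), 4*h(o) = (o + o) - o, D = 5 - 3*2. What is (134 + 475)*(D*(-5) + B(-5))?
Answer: 14007/4 ≈ 3501.8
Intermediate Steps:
D = -1 (D = 5 - 6 = -1)
h(o) = o/4 (h(o) = ((o + o) - o)/4 = (2*o - o)/4 = o/4)
B(m) = ¾ (B(m) = (¼)*3 = ¾)
(134 + 475)*(D*(-5) + B(-5)) = (134 + 475)*(-1*(-5) + ¾) = 609*(5 + ¾) = 609*(23/4) = 14007/4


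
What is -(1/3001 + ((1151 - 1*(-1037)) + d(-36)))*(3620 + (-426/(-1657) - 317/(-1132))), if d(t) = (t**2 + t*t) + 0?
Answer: -97417249368329561/5629047724 ≈ -1.7306e+7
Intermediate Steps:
d(t) = 2*t**2 (d(t) = (t**2 + t**2) + 0 = 2*t**2 + 0 = 2*t**2)
-(1/3001 + ((1151 - 1*(-1037)) + d(-36)))*(3620 + (-426/(-1657) - 317/(-1132))) = -(1/3001 + ((1151 - 1*(-1037)) + 2*(-36)**2))*(3620 + (-426/(-1657) - 317/(-1132))) = -(1/3001 + ((1151 + 1037) + 2*1296))*(3620 + (-426*(-1/1657) - 317*(-1/1132))) = -(1/3001 + (2188 + 2592))*(3620 + (426/1657 + 317/1132)) = -(1/3001 + 4780)*(3620 + 1007501/1875724) = -14344781*6791128381/(3001*1875724) = -1*97417249368329561/5629047724 = -97417249368329561/5629047724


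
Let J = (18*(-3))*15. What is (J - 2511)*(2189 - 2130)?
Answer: -195939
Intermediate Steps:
J = -810 (J = -54*15 = -810)
(J - 2511)*(2189 - 2130) = (-810 - 2511)*(2189 - 2130) = -3321*59 = -195939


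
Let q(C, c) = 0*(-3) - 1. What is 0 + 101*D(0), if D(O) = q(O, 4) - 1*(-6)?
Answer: 505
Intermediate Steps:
q(C, c) = -1 (q(C, c) = 0 - 1 = -1)
D(O) = 5 (D(O) = -1 - 1*(-6) = -1 + 6 = 5)
0 + 101*D(0) = 0 + 101*5 = 0 + 505 = 505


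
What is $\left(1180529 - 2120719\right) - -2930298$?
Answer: $1990108$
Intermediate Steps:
$\left(1180529 - 2120719\right) - -2930298 = \left(1180529 - 2120719\right) + 2930298 = -940190 + 2930298 = 1990108$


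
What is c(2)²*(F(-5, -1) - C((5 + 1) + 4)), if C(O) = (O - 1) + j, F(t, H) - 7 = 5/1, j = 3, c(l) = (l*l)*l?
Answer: 0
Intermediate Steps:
c(l) = l³ (c(l) = l²*l = l³)
F(t, H) = 12 (F(t, H) = 7 + 5/1 = 7 + 5*1 = 7 + 5 = 12)
C(O) = 2 + O (C(O) = (O - 1) + 3 = (-1 + O) + 3 = 2 + O)
c(2)²*(F(-5, -1) - C((5 + 1) + 4)) = (2³)²*(12 - (2 + ((5 + 1) + 4))) = 8²*(12 - (2 + (6 + 4))) = 64*(12 - (2 + 10)) = 64*(12 - 1*12) = 64*(12 - 12) = 64*0 = 0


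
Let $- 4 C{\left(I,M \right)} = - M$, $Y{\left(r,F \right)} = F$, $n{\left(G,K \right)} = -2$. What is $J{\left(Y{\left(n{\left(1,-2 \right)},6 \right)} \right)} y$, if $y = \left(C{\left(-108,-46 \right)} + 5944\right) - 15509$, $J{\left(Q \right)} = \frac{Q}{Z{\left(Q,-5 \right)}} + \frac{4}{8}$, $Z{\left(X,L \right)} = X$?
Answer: $- \frac{57459}{4} \approx -14365.0$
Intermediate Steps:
$C{\left(I,M \right)} = \frac{M}{4}$ ($C{\left(I,M \right)} = - \frac{\left(-1\right) M}{4} = \frac{M}{4}$)
$J{\left(Q \right)} = \frac{3}{2}$ ($J{\left(Q \right)} = \frac{Q}{Q} + \frac{4}{8} = 1 + 4 \cdot \frac{1}{8} = 1 + \frac{1}{2} = \frac{3}{2}$)
$y = - \frac{19153}{2}$ ($y = \left(\frac{1}{4} \left(-46\right) + 5944\right) - 15509 = \left(- \frac{23}{2} + 5944\right) - 15509 = \frac{11865}{2} - 15509 = - \frac{19153}{2} \approx -9576.5$)
$J{\left(Y{\left(n{\left(1,-2 \right)},6 \right)} \right)} y = \frac{3}{2} \left(- \frac{19153}{2}\right) = - \frac{57459}{4}$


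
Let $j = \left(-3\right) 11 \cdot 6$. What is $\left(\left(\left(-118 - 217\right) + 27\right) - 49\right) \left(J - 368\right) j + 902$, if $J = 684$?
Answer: $22337678$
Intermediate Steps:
$j = -198$ ($j = \left(-33\right) 6 = -198$)
$\left(\left(\left(-118 - 217\right) + 27\right) - 49\right) \left(J - 368\right) j + 902 = \left(\left(\left(-118 - 217\right) + 27\right) - 49\right) \left(684 - 368\right) \left(-198\right) + 902 = \left(\left(-335 + 27\right) - 49\right) 316 \left(-198\right) + 902 = \left(-308 - 49\right) 316 \left(-198\right) + 902 = \left(-357\right) 316 \left(-198\right) + 902 = \left(-112812\right) \left(-198\right) + 902 = 22336776 + 902 = 22337678$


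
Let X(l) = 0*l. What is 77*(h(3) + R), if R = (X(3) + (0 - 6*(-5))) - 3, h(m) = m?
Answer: 2310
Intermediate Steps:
X(l) = 0
R = 27 (R = (0 + (0 - 6*(-5))) - 3 = (0 + (0 - 1*(-30))) - 3 = (0 + (0 + 30)) - 3 = (0 + 30) - 3 = 30 - 3 = 27)
77*(h(3) + R) = 77*(3 + 27) = 77*30 = 2310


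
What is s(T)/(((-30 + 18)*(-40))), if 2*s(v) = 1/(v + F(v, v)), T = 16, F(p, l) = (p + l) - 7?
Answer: 1/39360 ≈ 2.5407e-5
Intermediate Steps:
F(p, l) = -7 + l + p (F(p, l) = (l + p) - 7 = -7 + l + p)
s(v) = 1/(2*(-7 + 3*v)) (s(v) = 1/(2*(v + (-7 + v + v))) = 1/(2*(v + (-7 + 2*v))) = 1/(2*(-7 + 3*v)))
s(T)/(((-30 + 18)*(-40))) = (1/(2*(-7 + 3*16)))/(((-30 + 18)*(-40))) = (1/(2*(-7 + 48)))/((-12*(-40))) = ((½)/41)/480 = ((½)*(1/41))*(1/480) = (1/82)*(1/480) = 1/39360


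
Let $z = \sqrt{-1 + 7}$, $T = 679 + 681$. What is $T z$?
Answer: $1360 \sqrt{6} \approx 3331.3$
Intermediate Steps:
$T = 1360$
$z = \sqrt{6} \approx 2.4495$
$T z = 1360 \sqrt{6}$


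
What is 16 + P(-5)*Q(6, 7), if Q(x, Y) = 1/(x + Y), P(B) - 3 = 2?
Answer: 213/13 ≈ 16.385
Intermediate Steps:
P(B) = 5 (P(B) = 3 + 2 = 5)
Q(x, Y) = 1/(Y + x)
16 + P(-5)*Q(6, 7) = 16 + 5/(7 + 6) = 16 + 5/13 = 213/13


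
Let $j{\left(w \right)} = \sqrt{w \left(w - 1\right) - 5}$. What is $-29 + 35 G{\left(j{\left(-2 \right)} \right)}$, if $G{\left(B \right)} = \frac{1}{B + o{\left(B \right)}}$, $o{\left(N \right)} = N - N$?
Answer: $6$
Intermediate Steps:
$o{\left(N \right)} = 0$
$j{\left(w \right)} = \sqrt{-5 + w \left(-1 + w\right)}$ ($j{\left(w \right)} = \sqrt{w \left(-1 + w\right) - 5} = \sqrt{-5 + w \left(-1 + w\right)}$)
$G{\left(B \right)} = \frac{1}{B}$ ($G{\left(B \right)} = \frac{1}{B + 0} = \frac{1}{B}$)
$-29 + 35 G{\left(j{\left(-2 \right)} \right)} = -29 + \frac{35}{\sqrt{-5 + \left(-2\right)^{2} - -2}} = -29 + \frac{35}{\sqrt{-5 + 4 + 2}} = -29 + \frac{35}{\sqrt{1}} = -29 + \frac{35}{1} = -29 + 35 \cdot 1 = -29 + 35 = 6$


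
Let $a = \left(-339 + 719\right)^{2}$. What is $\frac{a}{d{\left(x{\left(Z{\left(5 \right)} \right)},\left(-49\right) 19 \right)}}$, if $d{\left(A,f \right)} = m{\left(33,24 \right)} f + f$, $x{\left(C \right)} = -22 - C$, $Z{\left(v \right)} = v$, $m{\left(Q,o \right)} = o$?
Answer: $- \frac{304}{49} \approx -6.2041$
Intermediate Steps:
$a = 144400$ ($a = 380^{2} = 144400$)
$d{\left(A,f \right)} = 25 f$ ($d{\left(A,f \right)} = 24 f + f = 25 f$)
$\frac{a}{d{\left(x{\left(Z{\left(5 \right)} \right)},\left(-49\right) 19 \right)}} = \frac{144400}{25 \left(\left(-49\right) 19\right)} = \frac{144400}{25 \left(-931\right)} = \frac{144400}{-23275} = 144400 \left(- \frac{1}{23275}\right) = - \frac{304}{49}$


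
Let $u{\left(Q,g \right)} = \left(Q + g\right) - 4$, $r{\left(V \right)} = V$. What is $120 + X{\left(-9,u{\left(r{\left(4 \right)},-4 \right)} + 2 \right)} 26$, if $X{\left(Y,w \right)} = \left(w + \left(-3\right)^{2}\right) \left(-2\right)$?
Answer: $-244$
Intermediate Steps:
$u{\left(Q,g \right)} = -4 + Q + g$
$X{\left(Y,w \right)} = -18 - 2 w$ ($X{\left(Y,w \right)} = \left(w + 9\right) \left(-2\right) = \left(9 + w\right) \left(-2\right) = -18 - 2 w$)
$120 + X{\left(-9,u{\left(r{\left(4 \right)},-4 \right)} + 2 \right)} 26 = 120 + \left(-18 - 2 \left(\left(-4 + 4 - 4\right) + 2\right)\right) 26 = 120 + \left(-18 - 2 \left(-4 + 2\right)\right) 26 = 120 + \left(-18 - -4\right) 26 = 120 + \left(-18 + 4\right) 26 = 120 - 364 = -244$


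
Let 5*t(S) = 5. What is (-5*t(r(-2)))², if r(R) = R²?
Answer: 25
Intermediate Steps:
t(S) = 1 (t(S) = (⅕)*5 = 1)
(-5*t(r(-2)))² = (-5*1)² = (-5)² = 25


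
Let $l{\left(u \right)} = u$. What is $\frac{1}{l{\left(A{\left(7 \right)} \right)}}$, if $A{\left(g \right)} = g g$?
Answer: $\frac{1}{49} \approx 0.020408$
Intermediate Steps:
$A{\left(g \right)} = g^{2}$
$\frac{1}{l{\left(A{\left(7 \right)} \right)}} = \frac{1}{7^{2}} = \frac{1}{49}$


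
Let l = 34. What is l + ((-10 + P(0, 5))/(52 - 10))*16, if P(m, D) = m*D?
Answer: 634/21 ≈ 30.190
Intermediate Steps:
P(m, D) = D*m
l + ((-10 + P(0, 5))/(52 - 10))*16 = 34 + ((-10 + 5*0)/(52 - 10))*16 = 34 + ((-10 + 0)/42)*16 = 34 - 10*1/42*16 = 34 - 5/21*16 = 34 - 80/21 = 634/21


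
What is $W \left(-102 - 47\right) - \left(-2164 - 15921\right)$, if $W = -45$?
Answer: $24790$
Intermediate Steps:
$W \left(-102 - 47\right) - \left(-2164 - 15921\right) = - 45 \left(-102 - 47\right) - \left(-2164 - 15921\right) = \left(-45\right) \left(-149\right) - -18085 = 6705 + 18085 = 24790$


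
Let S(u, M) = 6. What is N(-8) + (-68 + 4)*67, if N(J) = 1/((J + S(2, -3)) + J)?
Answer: -42881/10 ≈ -4288.1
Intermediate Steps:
N(J) = 1/(6 + 2*J) (N(J) = 1/((J + 6) + J) = 1/((6 + J) + J) = 1/(6 + 2*J))
N(-8) + (-68 + 4)*67 = 1/(2*(3 - 8)) + (-68 + 4)*67 = (1/2)/(-5) - 64*67 = (1/2)*(-1/5) - 4288 = -1/10 - 4288 = -42881/10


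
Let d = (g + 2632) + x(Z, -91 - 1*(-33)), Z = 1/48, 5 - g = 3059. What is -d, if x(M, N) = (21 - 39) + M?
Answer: 21119/48 ≈ 439.98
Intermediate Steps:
g = -3054 (g = 5 - 1*3059 = 5 - 3059 = -3054)
Z = 1/48 ≈ 0.020833
x(M, N) = -18 + M
d = -21119/48 (d = (-3054 + 2632) + (-18 + 1/48) = -422 - 863/48 = -21119/48 ≈ -439.98)
-d = -1*(-21119/48) = 21119/48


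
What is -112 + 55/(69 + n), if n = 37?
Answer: -11817/106 ≈ -111.48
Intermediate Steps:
-112 + 55/(69 + n) = -112 + 55/(69 + 37) = -112 + 55/106 = -11817/106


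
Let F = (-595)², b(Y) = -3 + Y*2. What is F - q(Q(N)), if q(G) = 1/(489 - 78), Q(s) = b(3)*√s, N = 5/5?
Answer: 145504274/411 ≈ 3.5403e+5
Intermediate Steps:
b(Y) = -3 + 2*Y
N = 1 (N = 5*(⅕) = 1)
Q(s) = 3*√s (Q(s) = (-3 + 2*3)*√s = (-3 + 6)*√s = 3*√s)
q(G) = 1/411
F = 354025
F - q(Q(N)) = 354025 - 1*1/411 = 354025 - 1/411 = 145504274/411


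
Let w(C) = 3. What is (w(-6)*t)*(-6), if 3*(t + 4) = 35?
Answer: -138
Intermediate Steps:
t = 23/3 (t = -4 + (⅓)*35 = -4 + 35/3 = 23/3 ≈ 7.6667)
(w(-6)*t)*(-6) = (3*(23/3))*(-6) = 23*(-6) = -138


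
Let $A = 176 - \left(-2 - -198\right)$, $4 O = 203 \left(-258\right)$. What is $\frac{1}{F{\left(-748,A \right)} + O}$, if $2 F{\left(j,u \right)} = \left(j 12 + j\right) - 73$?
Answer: $- \frac{1}{17992} \approx -5.558 \cdot 10^{-5}$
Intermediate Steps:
$O = - \frac{26187}{2}$ ($O = \frac{203 \left(-258\right)}{4} = \frac{1}{4} \left(-52374\right) = - \frac{26187}{2} \approx -13094.0$)
$A = -20$ ($A = 176 - \left(-2 + 198\right) = 176 - 196 = -20$)
$F{\left(j,u \right)} = - \frac{73}{2} + \frac{13 j}{2}$ ($F{\left(j,u \right)} = \frac{\left(j 12 + j\right) - 73}{2} = \frac{\left(12 j + j\right) - 73}{2} = \frac{13 j - 73}{2} = \frac{-73 + 13 j}{2} = - \frac{73}{2} + \frac{13 j}{2}$)
$\frac{1}{F{\left(-748,A \right)} + O} = \frac{1}{\left(- \frac{73}{2} + \frac{13}{2} \left(-748\right)\right) - \frac{26187}{2}} = \frac{1}{\left(- \frac{73}{2} - 4862\right) - \frac{26187}{2}} = \frac{1}{- \frac{9797}{2} - \frac{26187}{2}} = \frac{1}{-17992} = - \frac{1}{17992}$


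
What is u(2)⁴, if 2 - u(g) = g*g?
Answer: 16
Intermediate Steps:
u(g) = 2 - g² (u(g) = 2 - g*g = 2 - g²)
u(2)⁴ = (2 - 1*2²)⁴ = (2 - 1*4)⁴ = (2 - 4)⁴ = (-2)⁴ = 16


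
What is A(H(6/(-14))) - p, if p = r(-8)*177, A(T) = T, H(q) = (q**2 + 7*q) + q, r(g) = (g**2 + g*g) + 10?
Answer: -1197033/49 ≈ -24429.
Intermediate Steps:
r(g) = 10 + 2*g**2 (r(g) = (g**2 + g**2) + 10 = 2*g**2 + 10 = 10 + 2*g**2)
H(q) = q**2 + 8*q
p = 24426 (p = (10 + 2*(-8)**2)*177 = (10 + 2*64)*177 = (10 + 128)*177 = 138*177 = 24426)
A(H(6/(-14))) - p = (6/(-14))*(8 + 6/(-14)) - 1*24426 = (6*(-1/14))*(8 + 6*(-1/14)) - 24426 = -3*(8 - 3/7)/7 - 24426 = -3/7*53/7 - 24426 = -159/49 - 24426 = -1197033/49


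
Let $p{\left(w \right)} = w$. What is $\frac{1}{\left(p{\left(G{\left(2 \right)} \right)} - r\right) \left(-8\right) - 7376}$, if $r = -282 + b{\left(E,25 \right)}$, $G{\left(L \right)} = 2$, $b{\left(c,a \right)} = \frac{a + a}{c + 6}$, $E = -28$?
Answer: $- \frac{11}{106328} \approx -0.00010345$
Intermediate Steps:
$b{\left(c,a \right)} = \frac{2 a}{6 + c}$
$r = - \frac{3127}{11}$ ($r = -282 + 2 \cdot 25 \frac{1}{6 - 28} = -282 + 2 \cdot 25 \frac{1}{-22} = -282 + 2 \cdot 25 \left(- \frac{1}{22}\right) = -282 - \frac{25}{11} = - \frac{3127}{11} \approx -284.27$)
$\frac{1}{\left(p{\left(G{\left(2 \right)} \right)} - r\right) \left(-8\right) - 7376} = \frac{1}{\left(2 - - \frac{3127}{11}\right) \left(-8\right) - 7376} = \frac{1}{\left(2 + \frac{3127}{11}\right) \left(-8\right) - 7376} = \frac{1}{\frac{3149}{11} \left(-8\right) - 7376} = \frac{1}{- \frac{25192}{11} - 7376} = \frac{1}{- \frac{106328}{11}} = - \frac{11}{106328}$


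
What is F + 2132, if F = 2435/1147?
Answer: 2447839/1147 ≈ 2134.1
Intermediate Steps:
F = 2435/1147 (F = 2435*(1/1147) = 2435/1147 ≈ 2.1229)
F + 2132 = 2435/1147 + 2132 = 2447839/1147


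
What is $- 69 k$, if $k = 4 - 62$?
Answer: $4002$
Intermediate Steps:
$k = -58$ ($k = 4 - 62 = -58$)
$- 69 k = \left(-69\right) \left(-58\right) = 4002$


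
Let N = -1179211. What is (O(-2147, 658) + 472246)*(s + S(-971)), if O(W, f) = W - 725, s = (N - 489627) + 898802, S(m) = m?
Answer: -361890639618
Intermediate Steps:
s = -770036 (s = (-1179211 - 489627) + 898802 = -1668838 + 898802 = -770036)
O(W, f) = -725 + W
(O(-2147, 658) + 472246)*(s + S(-971)) = ((-725 - 2147) + 472246)*(-770036 - 971) = (-2872 + 472246)*(-771007) = 469374*(-771007) = -361890639618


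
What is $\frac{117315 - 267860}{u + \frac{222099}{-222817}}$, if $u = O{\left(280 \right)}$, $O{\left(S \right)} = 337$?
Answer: $- \frac{6708797053}{14973446} \approx -448.05$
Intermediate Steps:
$u = 337$
$\frac{117315 - 267860}{u + \frac{222099}{-222817}} = \frac{117315 - 267860}{337 + \frac{222099}{-222817}} = - \frac{150545}{337 + 222099 \left(- \frac{1}{222817}\right)} = - \frac{150545}{337 - \frac{222099}{222817}} = - \frac{150545}{\frac{74867230}{222817}} = \left(-150545\right) \frac{222817}{74867230} = - \frac{6708797053}{14973446}$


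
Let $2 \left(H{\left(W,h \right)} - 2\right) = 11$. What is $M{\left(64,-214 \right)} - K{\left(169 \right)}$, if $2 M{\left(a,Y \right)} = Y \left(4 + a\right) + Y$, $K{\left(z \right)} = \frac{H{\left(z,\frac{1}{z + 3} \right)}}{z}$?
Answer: $- \frac{2495469}{338} \approx -7383.0$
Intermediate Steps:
$H{\left(W,h \right)} = \frac{15}{2}$ ($H{\left(W,h \right)} = 2 + \frac{1}{2} \cdot 11 = 2 + \frac{11}{2} = \frac{15}{2}$)
$K{\left(z \right)} = \frac{15}{2 z}$
$M{\left(a,Y \right)} = \frac{Y}{2} + \frac{Y \left(4 + a\right)}{2}$ ($M{\left(a,Y \right)} = \frac{Y \left(4 + a\right) + Y}{2} = \frac{Y + Y \left(4 + a\right)}{2} = \frac{Y}{2} + \frac{Y \left(4 + a\right)}{2}$)
$M{\left(64,-214 \right)} - K{\left(169 \right)} = \frac{1}{2} \left(-214\right) \left(5 + 64\right) - \frac{15}{2 \cdot 169} = \frac{1}{2} \left(-214\right) 69 - \frac{15}{2} \cdot \frac{1}{169} = -7383 - \frac{15}{338} = - \frac{2495469}{338}$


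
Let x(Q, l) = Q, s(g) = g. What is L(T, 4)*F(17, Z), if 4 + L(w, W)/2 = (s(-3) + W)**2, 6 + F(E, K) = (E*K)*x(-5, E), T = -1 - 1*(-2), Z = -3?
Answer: -1494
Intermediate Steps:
T = 1 (T = -1 + 2 = 1)
F(E, K) = -6 - 5*E*K (F(E, K) = -6 + (E*K)*(-5) = -6 - 5*E*K)
L(w, W) = -8 + 2*(-3 + W)**2
L(T, 4)*F(17, Z) = (-8 + 2*(-3 + 4)**2)*(-6 - 5*17*(-3)) = (-8 + 2*1**2)*(-6 + 255) = (-8 + 2*1)*249 = (-8 + 2)*249 = -6*249 = -1494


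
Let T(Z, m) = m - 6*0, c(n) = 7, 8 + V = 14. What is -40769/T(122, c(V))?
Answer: -40769/7 ≈ -5824.1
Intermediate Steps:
V = 6 (V = -8 + 14 = 6)
T(Z, m) = m (T(Z, m) = m + 0 = m)
-40769/T(122, c(V)) = -40769/7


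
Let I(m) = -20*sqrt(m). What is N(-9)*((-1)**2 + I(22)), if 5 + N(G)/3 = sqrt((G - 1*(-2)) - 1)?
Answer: -3*(1 - 20*sqrt(22))*(5 - 2*I*sqrt(2)) ≈ 1392.1 - 787.5*I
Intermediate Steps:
N(G) = -15 + 3*sqrt(1 + G) (N(G) = -15 + 3*sqrt((G - 1*(-2)) - 1) = -15 + 3*sqrt((G + 2) - 1) = -15 + 3*sqrt((2 + G) - 1) = -15 + 3*sqrt(1 + G))
N(-9)*((-1)**2 + I(22)) = (-15 + 3*sqrt(1 - 9))*((-1)**2 - 20*sqrt(22)) = (-15 + 3*sqrt(-8))*(1 - 20*sqrt(22)) = (-15 + 3*(2*I*sqrt(2)))*(1 - 20*sqrt(22)) = (-15 + 6*I*sqrt(2))*(1 - 20*sqrt(22)) = (1 - 20*sqrt(22))*(-15 + 6*I*sqrt(2))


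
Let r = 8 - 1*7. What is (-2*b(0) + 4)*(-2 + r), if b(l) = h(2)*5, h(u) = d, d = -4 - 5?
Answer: -94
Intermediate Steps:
d = -9
r = 1 (r = 8 - 7 = 1)
h(u) = -9
b(l) = -45 (b(l) = -9*5 = -45)
(-2*b(0) + 4)*(-2 + r) = (-2*(-45) + 4)*(-2 + 1) = (90 + 4)*(-1) = 94*(-1) = -94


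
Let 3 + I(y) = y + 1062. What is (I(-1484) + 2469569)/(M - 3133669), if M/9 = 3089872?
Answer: 2469144/24675179 ≈ 0.10007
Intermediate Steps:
I(y) = 1059 + y (I(y) = -3 + (y + 1062) = -3 + (1062 + y) = 1059 + y)
M = 27808848 (M = 9*3089872 = 27808848)
(I(-1484) + 2469569)/(M - 3133669) = ((1059 - 1484) + 2469569)/(27808848 - 3133669) = (-425 + 2469569)/24675179 = 2469144*(1/24675179) = 2469144/24675179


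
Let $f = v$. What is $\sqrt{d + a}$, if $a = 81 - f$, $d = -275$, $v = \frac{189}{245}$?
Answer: $\frac{i \sqrt{238595}}{35} \approx 13.956 i$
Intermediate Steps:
$v = \frac{27}{35}$ ($v = 189 \cdot \frac{1}{245} = \frac{27}{35} \approx 0.77143$)
$f = \frac{27}{35} \approx 0.77143$
$a = \frac{2808}{35}$ ($a = 81 - \frac{27}{35} = \frac{2808}{35} \approx 80.229$)
$\sqrt{d + a} = \sqrt{-275 + \frac{2808}{35}} = \sqrt{- \frac{6817}{35}} = \frac{i \sqrt{238595}}{35}$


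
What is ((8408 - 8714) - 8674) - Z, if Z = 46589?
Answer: -55569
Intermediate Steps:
((8408 - 8714) - 8674) - Z = ((8408 - 8714) - 8674) - 1*46589 = (-306 - 8674) - 46589 = -8980 - 46589 = -55569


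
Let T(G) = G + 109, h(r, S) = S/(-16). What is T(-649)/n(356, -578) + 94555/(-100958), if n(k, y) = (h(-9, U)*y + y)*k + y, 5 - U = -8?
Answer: -7296418405/7906929602 ≈ -0.92279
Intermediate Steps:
U = 13 (U = 5 - 1*(-8) = 5 + 8 = 13)
h(r, S) = -S/16 (h(r, S) = S*(-1/16) = -S/16)
n(k, y) = y + 3*k*y/16 (n(k, y) = ((-1/16*13)*y + y)*k + y = (-13*y/16 + y)*k + y = (3*y/16)*k + y = 3*k*y/16 + y = y + 3*k*y/16)
T(G) = 109 + G
T(-649)/n(356, -578) + 94555/(-100958) = (109 - 649)/(((1/16)*(-578)*(16 + 3*356))) + 94555/(-100958) = -540*(-8/(289*(16 + 1068))) + 94555*(-1/100958) = -540/((1/16)*(-578)*1084) - 94555/100958 = -540/(-78319/2) - 94555/100958 = -540*(-2/78319) - 94555/100958 = 1080/78319 - 94555/100958 = -7296418405/7906929602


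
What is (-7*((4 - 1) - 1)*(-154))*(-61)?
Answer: -131516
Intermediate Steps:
(-7*((4 - 1) - 1)*(-154))*(-61) = (-7*(3 - 1)*(-154))*(-61) = (-7*2*(-154))*(-61) = -14*(-154)*(-61) = 2156*(-61) = -131516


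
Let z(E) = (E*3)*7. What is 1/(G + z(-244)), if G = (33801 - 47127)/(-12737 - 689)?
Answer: -6713/34390749 ≈ -0.00019520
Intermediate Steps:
z(E) = 21*E (z(E) = (3*E)*7 = 21*E)
G = 6663/6713 (G = -13326/(-13426) = -13326*(-1/13426) = 6663/6713 ≈ 0.99255)
1/(G + z(-244)) = 1/(6663/6713 + 21*(-244)) = 1/(6663/6713 - 5124) = 1/(-34390749/6713) = -6713/34390749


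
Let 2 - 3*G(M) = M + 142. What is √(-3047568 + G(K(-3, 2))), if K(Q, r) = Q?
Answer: I*√27428523/3 ≈ 1745.7*I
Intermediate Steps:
G(M) = -140/3 - M/3 (G(M) = ⅔ - (M + 142)/3 = ⅔ - (142 + M)/3 = ⅔ + (-142/3 - M/3) = -140/3 - M/3)
√(-3047568 + G(K(-3, 2))) = √(-3047568 + (-140/3 - ⅓*(-3))) = √(-3047568 + (-140/3 + 1)) = √(-3047568 - 137/3) = √(-9142841/3) = I*√27428523/3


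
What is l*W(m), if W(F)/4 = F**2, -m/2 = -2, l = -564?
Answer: -36096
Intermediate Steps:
m = 4 (m = -2*(-2) = 4)
W(F) = 4*F**2
l*W(m) = -2256*4**2 = -2256*16 = -564*64 = -36096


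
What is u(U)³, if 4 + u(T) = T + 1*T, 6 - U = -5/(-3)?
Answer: 2744/27 ≈ 101.63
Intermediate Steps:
U = 13/3 (U = 6 - (-5)/(-3) = 6 - (-5)*(-1)/3 = 6 - 1*5/3 = 6 - 5/3 = 13/3 ≈ 4.3333)
u(T) = -4 + 2*T (u(T) = -4 + (T + 1*T) = -4 + (T + T) = -4 + 2*T)
u(U)³ = (-4 + 2*(13/3))³ = (-4 + 26/3)³ = (14/3)³ = 2744/27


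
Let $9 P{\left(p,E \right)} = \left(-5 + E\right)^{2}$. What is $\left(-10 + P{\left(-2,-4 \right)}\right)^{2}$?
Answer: $1$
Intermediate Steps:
$P{\left(p,E \right)} = \frac{\left(-5 + E\right)^{2}}{9}$
$\left(-10 + P{\left(-2,-4 \right)}\right)^{2} = \left(-10 + \frac{\left(-5 - 4\right)^{2}}{9}\right)^{2} = \left(-10 + \frac{\left(-9\right)^{2}}{9}\right)^{2} = \left(-10 + \frac{1}{9} \cdot 81\right)^{2} = \left(-10 + 9\right)^{2} = \left(-1\right)^{2} = 1$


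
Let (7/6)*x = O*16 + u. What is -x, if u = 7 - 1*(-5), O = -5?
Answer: 408/7 ≈ 58.286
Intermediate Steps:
u = 12 (u = 7 + 5 = 12)
x = -408/7 (x = 6*(-5*16 + 12)/7 = 6*(-80 + 12)/7 = (6/7)*(-68) = -408/7 ≈ -58.286)
-x = -1*(-408/7) = 408/7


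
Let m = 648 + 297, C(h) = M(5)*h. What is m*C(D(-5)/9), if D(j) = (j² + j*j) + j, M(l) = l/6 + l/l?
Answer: 17325/2 ≈ 8662.5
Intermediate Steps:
M(l) = 1 + l/6 (M(l) = l*(⅙) + 1 = l/6 + 1 = 1 + l/6)
D(j) = j + 2*j² (D(j) = (j² + j²) + j = 2*j² + j = j + 2*j²)
C(h) = 11*h/6 (C(h) = (1 + (⅙)*5)*h = (1 + ⅚)*h = 11*h/6)
m = 945
m*C(D(-5)/9) = 945*(11*(-5*(1 + 2*(-5))/9)/6) = 945*(11*(-5*(1 - 10)*(⅑))/6) = 945*(11*(-5*(-9)*(⅑))/6) = 945*(11*(45*(⅑))/6) = 945*((11/6)*5) = 945*(55/6) = 17325/2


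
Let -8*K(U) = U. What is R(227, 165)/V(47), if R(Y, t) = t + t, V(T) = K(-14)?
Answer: 1320/7 ≈ 188.57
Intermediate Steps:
K(U) = -U/8
V(T) = 7/4 (V(T) = -1/8*(-14) = 7/4)
R(Y, t) = 2*t
R(227, 165)/V(47) = (2*165)/(7/4) = 330*(4/7) = 1320/7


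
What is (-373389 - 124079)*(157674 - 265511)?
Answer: 53645456716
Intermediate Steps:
(-373389 - 124079)*(157674 - 265511) = -497468*(-107837) = 53645456716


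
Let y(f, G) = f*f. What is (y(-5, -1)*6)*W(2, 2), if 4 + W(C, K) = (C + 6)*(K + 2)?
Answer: 4200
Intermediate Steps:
W(C, K) = -4 + (2 + K)*(6 + C) (W(C, K) = -4 + (C + 6)*(K + 2) = -4 + (6 + C)*(2 + K) = -4 + (2 + K)*(6 + C))
y(f, G) = f**2
(y(-5, -1)*6)*W(2, 2) = ((-5)**2*6)*(8 + 2*2 + 6*2 + 2*2) = (25*6)*(8 + 4 + 12 + 4) = 150*28 = 4200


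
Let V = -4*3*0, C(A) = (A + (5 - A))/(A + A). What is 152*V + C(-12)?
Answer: -5/24 ≈ -0.20833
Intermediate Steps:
C(A) = 5/(2*A) (C(A) = 5/((2*A)) = 5*(1/(2*A)) = 5/(2*A))
V = 0 (V = -12*0 = 0)
152*V + C(-12) = 152*0 + (5/2)/(-12) = 0 + (5/2)*(-1/12) = 0 - 5/24 = -5/24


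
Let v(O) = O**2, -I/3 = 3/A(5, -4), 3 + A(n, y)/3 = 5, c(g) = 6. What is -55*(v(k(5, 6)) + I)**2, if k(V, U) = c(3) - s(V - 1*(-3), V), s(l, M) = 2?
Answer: -46255/4 ≈ -11564.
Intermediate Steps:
A(n, y) = 6 (A(n, y) = -9 + 3*5 = -9 + 15 = 6)
I = -3/2 (I = -9/6 = -3*1/2 = -3/2 ≈ -1.5000)
k(V, U) = 4 (k(V, U) = 6 - 1*2 = 6 - 2 = 4)
-55*(v(k(5, 6)) + I)**2 = -55*(4**2 - 3/2)**2 = -55*(16 - 3/2)**2 = -55*(29/2)**2 = -55*841/4 = -46255/4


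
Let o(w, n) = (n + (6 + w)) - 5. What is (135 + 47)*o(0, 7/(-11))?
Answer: 728/11 ≈ 66.182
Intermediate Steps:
o(w, n) = 1 + n + w (o(w, n) = (6 + n + w) - 5 = 1 + n + w)
(135 + 47)*o(0, 7/(-11)) = (135 + 47)*(1 + 7/(-11) + 0) = 182*(1 + 7*(-1/11) + 0) = 182*(1 - 7/11 + 0) = 182*(4/11) = 728/11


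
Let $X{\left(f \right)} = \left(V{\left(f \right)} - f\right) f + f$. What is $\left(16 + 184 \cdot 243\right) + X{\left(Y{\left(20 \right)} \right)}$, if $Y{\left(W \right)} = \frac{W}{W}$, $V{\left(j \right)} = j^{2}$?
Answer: $44729$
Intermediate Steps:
$Y{\left(W \right)} = 1$
$X{\left(f \right)} = f + f \left(f^{2} - f\right)$ ($X{\left(f \right)} = \left(f^{2} - f\right) f + f = f \left(f^{2} - f\right) + f = f + f \left(f^{2} - f\right)$)
$\left(16 + 184 \cdot 243\right) + X{\left(Y{\left(20 \right)} \right)} = \left(16 + 184 \cdot 243\right) + 1 \left(1 + 1^{2} - 1\right) = \left(16 + 44712\right) + 1 \left(1 + 1 - 1\right) = 44728 + 1 \cdot 1 = 44728 + 1 = 44729$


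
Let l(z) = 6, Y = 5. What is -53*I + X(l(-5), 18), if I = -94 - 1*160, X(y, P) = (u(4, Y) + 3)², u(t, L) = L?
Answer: 13526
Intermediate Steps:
X(y, P) = 64 (X(y, P) = (5 + 3)² = 8² = 64)
I = -254 (I = -94 - 160 = -254)
-53*I + X(l(-5), 18) = -53*(-254) + 64 = 13462 + 64 = 13526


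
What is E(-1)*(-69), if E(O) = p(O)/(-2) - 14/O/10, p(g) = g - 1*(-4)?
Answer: 69/10 ≈ 6.9000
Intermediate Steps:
p(g) = 4 + g (p(g) = g + 4 = 4 + g)
E(O) = -2 - 7/(5*O) - O/2 (E(O) = (4 + O)/(-2) - 14/O/10 = (4 + O)*(-1/2) - 14/O*(1/10) = (-2 - O/2) - 7/(5*O) = -2 - 7/(5*O) - O/2)
E(-1)*(-69) = (-2 - 7/5/(-1) - 1/2*(-1))*(-69) = (-2 - 7/5*(-1) + 1/2)*(-69) = (-2 + 7/5 + 1/2)*(-69) = -1/10*(-69) = 69/10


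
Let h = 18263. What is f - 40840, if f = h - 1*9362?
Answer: -31939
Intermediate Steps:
f = 8901 (f = 18263 - 1*9362 = 18263 - 9362 = 8901)
f - 40840 = 8901 - 40840 = -31939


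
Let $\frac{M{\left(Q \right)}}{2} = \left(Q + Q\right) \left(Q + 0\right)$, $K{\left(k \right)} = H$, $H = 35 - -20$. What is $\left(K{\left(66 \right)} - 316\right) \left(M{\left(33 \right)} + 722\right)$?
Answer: $-1325358$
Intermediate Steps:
$H = 55$ ($H = 35 + 20 = 55$)
$K{\left(k \right)} = 55$
$M{\left(Q \right)} = 4 Q^{2}$ ($M{\left(Q \right)} = 2 \left(Q + Q\right) \left(Q + 0\right) = 2 \cdot 2 Q Q = 2 \cdot 2 Q^{2} = 4 Q^{2}$)
$\left(K{\left(66 \right)} - 316\right) \left(M{\left(33 \right)} + 722\right) = \left(55 - 316\right) \left(4 \cdot 33^{2} + 722\right) = - 261 \left(4 \cdot 1089 + 722\right) = - 261 \left(4356 + 722\right) = \left(-261\right) 5078 = -1325358$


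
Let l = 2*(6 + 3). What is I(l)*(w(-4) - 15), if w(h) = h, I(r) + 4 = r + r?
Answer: -608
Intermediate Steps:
l = 18 (l = 2*9 = 18)
I(r) = -4 + 2*r (I(r) = -4 + (r + r) = -4 + 2*r)
I(l)*(w(-4) - 15) = (-4 + 2*18)*(-4 - 15) = (-4 + 36)*(-19) = 32*(-19) = -608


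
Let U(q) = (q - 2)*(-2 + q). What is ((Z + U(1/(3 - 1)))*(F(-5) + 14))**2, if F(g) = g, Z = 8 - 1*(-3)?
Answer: 227529/16 ≈ 14221.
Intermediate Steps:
Z = 11 (Z = 8 + 3 = 11)
U(q) = (-2 + q)**2 (U(q) = (-2 + q)*(-2 + q) = (-2 + q)**2)
((Z + U(1/(3 - 1)))*(F(-5) + 14))**2 = ((11 + (-2 + 1/(3 - 1))**2)*(-5 + 14))**2 = ((11 + (-2 + 1/2)**2)*9)**2 = ((11 + (-3/2)**2)*9)**2 = ((11 + 9/4)*9)**2 = ((53/4)*9)**2 = (477/4)**2 = 227529/16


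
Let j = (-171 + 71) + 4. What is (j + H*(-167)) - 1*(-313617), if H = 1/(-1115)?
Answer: 349576082/1115 ≈ 3.1352e+5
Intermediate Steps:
H = -1/1115 ≈ -0.00089686
j = -96 (j = -100 + 4 = -96)
(j + H*(-167)) - 1*(-313617) = (-96 - 1/1115*(-167)) - 1*(-313617) = (-96 + 167/1115) + 313617 = -106873/1115 + 313617 = 349576082/1115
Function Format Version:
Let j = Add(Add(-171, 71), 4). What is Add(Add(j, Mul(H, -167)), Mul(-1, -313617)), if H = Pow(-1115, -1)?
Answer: Rational(349576082, 1115) ≈ 3.1352e+5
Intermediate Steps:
H = Rational(-1, 1115) ≈ -0.00089686
j = -96 (j = Add(-100, 4) = -96)
Add(Add(j, Mul(H, -167)), Mul(-1, -313617)) = Add(Add(-96, Mul(Rational(-1, 1115), -167)), Mul(-1, -313617)) = Add(Add(-96, Rational(167, 1115)), 313617) = Add(Rational(-106873, 1115), 313617) = Rational(349576082, 1115)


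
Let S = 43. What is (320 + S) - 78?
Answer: 285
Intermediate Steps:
(320 + S) - 78 = (320 + 43) - 78 = 363 - 78 = 285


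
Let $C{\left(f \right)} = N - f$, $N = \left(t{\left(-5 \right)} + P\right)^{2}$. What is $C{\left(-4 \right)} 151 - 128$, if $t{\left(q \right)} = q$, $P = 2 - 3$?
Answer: $5912$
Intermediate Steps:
$P = -1$
$N = 36$ ($N = \left(-5 - 1\right)^{2} = \left(-6\right)^{2} = 36$)
$C{\left(f \right)} = 36 - f$
$C{\left(-4 \right)} 151 - 128 = \left(36 - -4\right) 151 - 128 = \left(36 + 4\right) 151 - 128 = 40 \cdot 151 - 128 = 6040 - 128 = 5912$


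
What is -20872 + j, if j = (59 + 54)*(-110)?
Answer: -33302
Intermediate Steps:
j = -12430 (j = 113*(-110) = -12430)
-20872 + j = -20872 - 12430 = -33302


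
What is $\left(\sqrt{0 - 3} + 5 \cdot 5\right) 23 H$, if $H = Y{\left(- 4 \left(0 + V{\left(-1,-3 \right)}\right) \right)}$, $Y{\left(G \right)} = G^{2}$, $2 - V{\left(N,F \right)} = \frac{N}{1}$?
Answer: $82800 + 3312 i \sqrt{3} \approx 82800.0 + 5736.6 i$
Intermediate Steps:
$V{\left(N,F \right)} = 2 - N$ ($V{\left(N,F \right)} = 2 - \frac{N}{1} = 2 - N 1 = 2 - N$)
$H = 144$ ($H = \left(- 4 \left(0 + \left(2 - -1\right)\right)\right)^{2} = \left(- 4 \left(0 + \left(2 + 1\right)\right)\right)^{2} = \left(- 4 \left(0 + 3\right)\right)^{2} = \left(\left(-4\right) 3\right)^{2} = \left(-12\right)^{2} = 144$)
$\left(\sqrt{0 - 3} + 5 \cdot 5\right) 23 H = \left(\sqrt{0 - 3} + 5 \cdot 5\right) 23 \cdot 144 = \left(\sqrt{-3} + 25\right) 23 \cdot 144 = \left(i \sqrt{3} + 25\right) 23 \cdot 144 = \left(25 + i \sqrt{3}\right) 23 \cdot 144 = \left(575 + 23 i \sqrt{3}\right) 144 = 82800 + 3312 i \sqrt{3}$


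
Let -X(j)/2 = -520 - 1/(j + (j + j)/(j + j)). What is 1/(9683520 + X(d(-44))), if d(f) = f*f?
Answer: 1937/18758992722 ≈ 1.0326e-7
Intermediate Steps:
d(f) = f**2
X(j) = 1040 + 2/(1 + j) (X(j) = -2*(-520 - 1/(j + (j + j)/(j + j))) = -2*(-520 - 1/(j + (2*j)/((2*j)))) = -2*(-520 - 1/(j + (2*j)*(1/(2*j)))) = -2*(-520 - 1/(j + 1)) = -2*(-520 - 1/(1 + j)) = 1040 + 2/(1 + j))
1/(9683520 + X(d(-44))) = 1/(9683520 + 2*(521 + 520*(-44)**2)/(1 + (-44)**2)) = 1/(9683520 + 2*(521 + 520*1936)/(1 + 1936)) = 1/(9683520 + 2*(521 + 1006720)/1937) = 1/(9683520 + 2*(1/1937)*1007241) = 1/(9683520 + 2014482/1937) = 1/(18758992722/1937) = 1937/18758992722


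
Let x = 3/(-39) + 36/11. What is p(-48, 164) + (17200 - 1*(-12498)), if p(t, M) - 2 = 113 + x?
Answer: 4263716/143 ≈ 29816.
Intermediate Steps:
x = 457/143 (x = 3*(-1/39) + 36*(1/11) = -1/13 + 36/11 = 457/143 ≈ 3.1958)
p(t, M) = 16902/143 (p(t, M) = 2 + (113 + 457/143) = 2 + 16616/143 = 16902/143)
p(-48, 164) + (17200 - 1*(-12498)) = 16902/143 + (17200 - 1*(-12498)) = 16902/143 + (17200 + 12498) = 16902/143 + 29698 = 4263716/143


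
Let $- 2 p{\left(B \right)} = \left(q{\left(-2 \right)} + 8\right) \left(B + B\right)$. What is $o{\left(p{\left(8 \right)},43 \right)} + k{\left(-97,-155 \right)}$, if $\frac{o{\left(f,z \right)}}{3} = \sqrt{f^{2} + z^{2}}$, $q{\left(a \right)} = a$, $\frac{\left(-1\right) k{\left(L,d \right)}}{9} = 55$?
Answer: $-495 + 3 \sqrt{4153} \approx -301.67$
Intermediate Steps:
$k{\left(L,d \right)} = -495$ ($k{\left(L,d \right)} = \left(-9\right) 55 = -495$)
$p{\left(B \right)} = - 6 B$ ($p{\left(B \right)} = - \frac{\left(-2 + 8\right) \left(B + B\right)}{2} = - \frac{6 \cdot 2 B}{2} = - \frac{12 B}{2} = - 6 B$)
$o{\left(f,z \right)} = 3 \sqrt{f^{2} + z^{2}}$
$o{\left(p{\left(8 \right)},43 \right)} + k{\left(-97,-155 \right)} = 3 \sqrt{\left(\left(-6\right) 8\right)^{2} + 43^{2}} - 495 = 3 \sqrt{\left(-48\right)^{2} + 1849} - 495 = 3 \sqrt{2304 + 1849} - 495 = 3 \sqrt{4153} - 495 = -495 + 3 \sqrt{4153}$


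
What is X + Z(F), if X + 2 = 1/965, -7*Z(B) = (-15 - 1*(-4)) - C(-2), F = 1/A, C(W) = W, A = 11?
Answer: -4818/6755 ≈ -0.71325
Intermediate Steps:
F = 1/11 ≈ 0.090909
Z(B) = 9/7 (Z(B) = -((-15 - 1*(-4)) - 1*(-2))/7 = -((-15 + 4) + 2)/7 = -(-11 + 2)/7 = -⅐*(-9) = 9/7)
X = -1929/965 (X = -2 + 1/965 = -1929/965 ≈ -1.9990)
X + Z(F) = -1929/965 + 9/7 = -4818/6755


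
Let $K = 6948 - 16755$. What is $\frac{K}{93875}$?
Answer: $- \frac{9807}{93875} \approx -0.10447$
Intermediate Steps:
$K = -9807$
$\frac{K}{93875} = - \frac{9807}{93875}$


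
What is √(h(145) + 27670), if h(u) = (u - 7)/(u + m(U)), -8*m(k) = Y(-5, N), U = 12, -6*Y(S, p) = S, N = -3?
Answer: √1338500001670/6955 ≈ 166.35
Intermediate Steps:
Y(S, p) = -S/6
m(k) = -5/48 (m(k) = -(-1)*(-5)/48 = -⅛*⅚ = -5/48)
h(u) = (-7 + u)/(-5/48 + u) (h(u) = (u - 7)/(u - 5/48) = (-7 + u)/(-5/48 + u))
√(h(145) + 27670) = √(48*(-7 + 145)/(-5 + 48*145) + 27670) = √(48*138/(-5 + 6960) + 27670) = √(48*138/6955 + 27670) = √(48*(1/6955)*138 + 27670) = √(6624/6955 + 27670) = √(192451474/6955) = √1338500001670/6955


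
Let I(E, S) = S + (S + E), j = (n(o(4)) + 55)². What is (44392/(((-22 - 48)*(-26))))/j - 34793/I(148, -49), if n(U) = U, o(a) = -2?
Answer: -8893640887/12780950 ≈ -695.85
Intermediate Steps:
j = 2809 (j = (-2 + 55)² = 53² = 2809)
I(E, S) = E + 2*S (I(E, S) = S + (E + S) = E + 2*S)
(44392/(((-22 - 48)*(-26))))/j - 34793/I(148, -49) = (44392/(((-22 - 48)*(-26))))/2809 - 34793/(148 + 2*(-49)) = (44392/((-70*(-26))))*(1/2809) - 34793/(148 - 98) = (44392/1820)*(1/2809) - 34793/50 = (44392*(1/1820))*(1/2809) - 34793*1/50 = (11098/455)*(1/2809) - 34793/50 = 11098/1278095 - 34793/50 = -8893640887/12780950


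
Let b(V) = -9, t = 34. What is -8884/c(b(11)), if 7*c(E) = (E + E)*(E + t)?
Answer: 31094/225 ≈ 138.20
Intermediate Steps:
c(E) = 2*E*(34 + E)/7 (c(E) = ((E + E)*(E + 34))/7 = ((2*E)*(34 + E))/7 = (2*E*(34 + E))/7 = 2*E*(34 + E)/7)
-8884/c(b(11)) = -8884*(-7/(18*(34 - 9))) = -8884/((2/7)*(-9)*25) = -8884/(-450/7) = -8884*(-7/450) = 31094/225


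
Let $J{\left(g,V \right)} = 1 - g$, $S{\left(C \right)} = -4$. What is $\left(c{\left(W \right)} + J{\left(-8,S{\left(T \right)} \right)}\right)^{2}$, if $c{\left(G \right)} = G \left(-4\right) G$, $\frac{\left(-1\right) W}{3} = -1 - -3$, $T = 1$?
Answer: $18225$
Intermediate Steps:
$W = -6$ ($W = - 3 \left(-1 - -3\right) = - 3 \left(-1 + 3\right) = \left(-3\right) 2 = -6$)
$c{\left(G \right)} = - 4 G^{2}$ ($c{\left(G \right)} = - 4 G G = - 4 G^{2}$)
$\left(c{\left(W \right)} + J{\left(-8,S{\left(T \right)} \right)}\right)^{2} = \left(- 4 \left(-6\right)^{2} + \left(1 - -8\right)\right)^{2} = \left(\left(-4\right) 36 + \left(1 + 8\right)\right)^{2} = \left(-144 + 9\right)^{2} = \left(-135\right)^{2} = 18225$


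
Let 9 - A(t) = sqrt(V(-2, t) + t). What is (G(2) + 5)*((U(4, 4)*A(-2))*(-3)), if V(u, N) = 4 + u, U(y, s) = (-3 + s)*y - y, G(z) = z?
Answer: 0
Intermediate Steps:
U(y, s) = -y + y*(-3 + s) (U(y, s) = y*(-3 + s) - y = -y + y*(-3 + s))
A(t) = 9 - sqrt(2 + t) (A(t) = 9 - sqrt((4 - 2) + t) = 9 - sqrt(2 + t))
(G(2) + 5)*((U(4, 4)*A(-2))*(-3)) = (2 + 5)*(((4*(-4 + 4))*(9 - sqrt(2 - 2)))*(-3)) = 7*(((4*0)*(9 - sqrt(0)))*(-3)) = 7*((0*(9 - 1*0))*(-3)) = 7*((0*(9 + 0))*(-3)) = 7*((0*9)*(-3)) = 7*(0*(-3)) = 7*0 = 0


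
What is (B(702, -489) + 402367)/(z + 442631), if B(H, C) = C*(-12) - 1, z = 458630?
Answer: 408234/901261 ≈ 0.45296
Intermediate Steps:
B(H, C) = -1 - 12*C (B(H, C) = -12*C - 1 = -1 - 12*C)
(B(702, -489) + 402367)/(z + 442631) = ((-1 - 12*(-489)) + 402367)/(458630 + 442631) = ((-1 + 5868) + 402367)/901261 = (5867 + 402367)*(1/901261) = 408234*(1/901261) = 408234/901261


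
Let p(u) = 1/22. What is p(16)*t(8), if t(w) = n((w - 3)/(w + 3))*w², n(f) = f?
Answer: 160/121 ≈ 1.3223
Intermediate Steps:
p(u) = 1/22
t(w) = w²*(-3 + w)/(3 + w) (t(w) = ((w - 3)/(w + 3))*w² = ((-3 + w)/(3 + w))*w² = w²*(-3 + w)/(3 + w))
p(16)*t(8) = (8²*(-3 + 8)/(3 + 8))/22 = (64*5/11)/22 = (64*(1/11)*5)/22 = (1/22)*(320/11) = 160/121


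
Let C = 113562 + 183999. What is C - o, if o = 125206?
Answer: 172355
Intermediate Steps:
C = 297561
C - o = 297561 - 1*125206 = 297561 - 125206 = 172355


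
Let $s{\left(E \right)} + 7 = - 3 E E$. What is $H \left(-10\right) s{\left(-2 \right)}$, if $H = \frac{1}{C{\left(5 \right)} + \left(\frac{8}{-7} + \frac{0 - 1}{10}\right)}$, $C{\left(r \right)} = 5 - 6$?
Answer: $- \frac{13300}{157} \approx -84.713$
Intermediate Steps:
$C{\left(r \right)} = -1$ ($C{\left(r \right)} = 5 - 6 = -1$)
$s{\left(E \right)} = -7 - 3 E^{2}$ ($s{\left(E \right)} = -7 + - 3 E E = -7 - 3 E^{2}$)
$H = - \frac{70}{157}$ ($H = \frac{1}{-1 + \left(\frac{8}{-7} + \frac{0 - 1}{10}\right)} = \frac{1}{-1 + \left(8 \left(- \frac{1}{7}\right) + \left(0 - 1\right) \frac{1}{10}\right)} = \frac{1}{-1 - \frac{87}{70}} = \frac{1}{- \frac{157}{70}} = - \frac{70}{157} \approx -0.44586$)
$H \left(-10\right) s{\left(-2 \right)} = \left(- \frac{70}{157}\right) \left(-10\right) \left(-7 - 3 \left(-2\right)^{2}\right) = \frac{700 \left(-7 - 12\right)}{157} = \frac{700}{157} \left(-19\right) = - \frac{13300}{157}$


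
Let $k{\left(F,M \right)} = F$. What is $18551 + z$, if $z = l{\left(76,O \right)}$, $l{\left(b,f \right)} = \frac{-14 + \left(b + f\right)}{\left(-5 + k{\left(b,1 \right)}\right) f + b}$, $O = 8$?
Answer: $\frac{853351}{46} \approx 18551.0$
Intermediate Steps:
$l{\left(b,f \right)} = \frac{-14 + b + f}{b + f \left(-5 + b\right)}$ ($l{\left(b,f \right)} = \frac{-14 + \left(b + f\right)}{\left(-5 + b\right) f + b} = \frac{-14 + b + f}{f \left(-5 + b\right) + b} = \frac{-14 + b + f}{b + f \left(-5 + b\right)}$)
$z = \frac{5}{46}$ ($z = \frac{-14 + 76 + 8}{76 - 40 + 76 \cdot 8} = \frac{1}{76 - 40 + 608} \cdot 70 = \frac{1}{644} \cdot 70 = \frac{5}{46} \approx 0.1087$)
$18551 + z = 18551 + \frac{5}{46} = \frac{853351}{46}$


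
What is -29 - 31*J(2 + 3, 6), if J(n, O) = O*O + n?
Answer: -1300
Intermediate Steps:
J(n, O) = n + O**2 (J(n, O) = O**2 + n = n + O**2)
-29 - 31*J(2 + 3, 6) = -29 - 31*((2 + 3) + 6**2) = -29 - 31*(5 + 36) = -29 - 31*41 = -29 - 1271 = -1300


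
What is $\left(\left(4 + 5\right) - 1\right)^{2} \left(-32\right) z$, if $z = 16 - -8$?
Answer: $-49152$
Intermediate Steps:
$z = 24$ ($z = 16 + 8 = 24$)
$\left(\left(4 + 5\right) - 1\right)^{2} \left(-32\right) z = \left(\left(4 + 5\right) - 1\right)^{2} \left(-32\right) 24 = \left(9 - 1\right)^{2} \left(-32\right) 24 = 8^{2} \left(-32\right) 24 = 64 \left(-32\right) 24 = \left(-2048\right) 24 = -49152$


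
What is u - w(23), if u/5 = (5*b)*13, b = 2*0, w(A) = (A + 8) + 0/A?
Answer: -31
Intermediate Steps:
w(A) = 8 + A (w(A) = (8 + A) + 0 = 8 + A)
b = 0
u = 0 (u = 5*((5*0)*13) = 5*(0*13) = 5*0 = 0)
u - w(23) = 0 - (8 + 23) = 0 - 1*31 = 0 - 31 = -31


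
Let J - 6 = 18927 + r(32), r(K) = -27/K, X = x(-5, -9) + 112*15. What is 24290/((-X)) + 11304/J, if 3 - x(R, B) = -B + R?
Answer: -4702748366/339062297 ≈ -13.870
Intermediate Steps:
x(R, B) = 3 + B - R (x(R, B) = 3 - (-B + R) = 3 - (R - B) = 3 + (B - R) = 3 + B - R)
X = 1679 (X = (3 - 9 - 1*(-5)) + 112*15 = (3 - 9 + 5) + 1680 = -1 + 1680 = 1679)
J = 605829/32 (J = 6 + (18927 - 27/32) = 6 + 605637/32 = 605829/32 ≈ 18932.)
24290/((-X)) + 11304/J = 24290/((-1*1679)) + 11304/(605829/32) = 24290/(-1679) + 11304*(32/605829) = 24290*(-1/1679) + 120576/201943 = -24290/1679 + 120576/201943 = -4702748366/339062297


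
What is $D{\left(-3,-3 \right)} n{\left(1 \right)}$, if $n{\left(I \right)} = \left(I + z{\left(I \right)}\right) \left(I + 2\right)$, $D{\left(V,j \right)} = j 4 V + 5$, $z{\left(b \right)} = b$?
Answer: $246$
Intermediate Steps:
$D{\left(V,j \right)} = 5 + 4 V j$ ($D{\left(V,j \right)} = 4 j V + 5 = 4 V j + 5 = 5 + 4 V j$)
$n{\left(I \right)} = 2 I \left(2 + I\right)$ ($n{\left(I \right)} = \left(I + I\right) \left(I + 2\right) = 2 I \left(2 + I\right)$)
$D{\left(-3,-3 \right)} n{\left(1 \right)} = \left(5 + 4 \left(-3\right) \left(-3\right)\right) 2 \cdot 1 \left(2 + 1\right) = \left(5 + 36\right) 2 \cdot 1 \cdot 3 = 41 \cdot 6 = 246$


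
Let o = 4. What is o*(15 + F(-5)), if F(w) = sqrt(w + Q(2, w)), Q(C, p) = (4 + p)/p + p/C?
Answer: 60 + 2*I*sqrt(730)/5 ≈ 60.0 + 10.807*I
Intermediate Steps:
Q(C, p) = p/C + (4 + p)/p (Q(C, p) = (4 + p)/p + p/C = p/C + (4 + p)/p)
F(w) = sqrt(1 + 4/w + 3*w/2) (F(w) = sqrt(w + (1 + 4/w + w/2)) = sqrt(w + (1 + w/2 + 4/w)) = sqrt(1 + 4/w + 3*w/2))
o*(15 + F(-5)) = 4*(15 + sqrt(4 + 6*(-5) + 16/(-5))/2) = 4*(15 + sqrt(4 - 30 + 16*(-1/5))/2) = 4*(15 + sqrt(4 - 30 - 16/5)/2) = 4*(15 + sqrt(-146/5)/2) = 4*(15 + (I*sqrt(730)/5)/2) = 4*(15 + I*sqrt(730)/10) = 60 + 2*I*sqrt(730)/5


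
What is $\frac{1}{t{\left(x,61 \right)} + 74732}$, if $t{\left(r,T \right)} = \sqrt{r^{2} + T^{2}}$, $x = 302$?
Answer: $\frac{74732}{5584776899} - \frac{5 \sqrt{3797}}{5584776899} \approx 1.3326 \cdot 10^{-5}$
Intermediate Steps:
$t{\left(r,T \right)} = \sqrt{T^{2} + r^{2}}$
$\frac{1}{t{\left(x,61 \right)} + 74732} = \frac{1}{\sqrt{61^{2} + 302^{2}} + 74732} = \frac{1}{\sqrt{3721 + 91204} + 74732} = \frac{1}{\sqrt{94925} + 74732} = \frac{1}{5 \sqrt{3797} + 74732} = \frac{1}{74732 + 5 \sqrt{3797}}$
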